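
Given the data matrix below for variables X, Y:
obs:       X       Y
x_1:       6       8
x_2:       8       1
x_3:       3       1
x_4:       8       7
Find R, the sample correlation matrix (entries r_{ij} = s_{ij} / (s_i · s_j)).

Step 1 — column means:
  mean(X) = (6 + 8 + 3 + 8) / 4 = 25/4 = 6.25
  mean(Y) = (8 + 1 + 1 + 7) / 4 = 17/4 = 4.25

Step 2 — sample variances and covariances s[i,j] = (1/(n-1)) · Σ_k (x_{k,i} - mean_i) · (x_{k,j} - mean_j), with n-1 = 3:
  s[X,X] = ((-0.25)·(-0.25) + (1.75)·(1.75) + (-3.25)·(-3.25) + (1.75)·(1.75)) / 3 = 16.75/3 = 5.5833
  s[X,Y] = ((-0.25)·(3.75) + (1.75)·(-3.25) + (-3.25)·(-3.25) + (1.75)·(2.75)) / 3 = 8.75/3 = 2.9167
  s[Y,Y] = ((3.75)·(3.75) + (-3.25)·(-3.25) + (-3.25)·(-3.25) + (2.75)·(2.75)) / 3 = 42.75/3 = 14.25
  Sample standard deviations s_i = √(s[i,i]):
  s(X) = √(5.5833) = 2.3629
  s(Y) = √(14.25) = 3.7749

Step 3 — r_{ij} = s_{ij} / (s_i · s_j):
  r[X,X] = 1 (diagonal).
  r[X,Y] = 2.9167 / (2.3629 · 3.7749) = 2.9167 / 8.9198 = 0.327
  r[Y,Y] = 1 (diagonal).

R is symmetric with unit diagonal. Assembling:

R = [[1, 0.327],
 [0.327, 1]]


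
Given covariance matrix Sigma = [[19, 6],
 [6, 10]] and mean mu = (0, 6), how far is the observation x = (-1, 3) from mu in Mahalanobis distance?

Step 1 — centre the observation: (x - mu) = (-1, -3).

Step 2 — invert Sigma. det(Sigma) = 19·10 - (6)² = 154.
  Sigma^{-1} = (1/det) · [[d, -b], [-b, a]] = [[0.0649, -0.039],
 [-0.039, 0.1234]].

Step 3 — form the quadratic (x - mu)^T · Sigma^{-1} · (x - mu):
  Sigma^{-1} · (x - mu) = (0.0519, -0.3312).
  (x - mu)^T · [Sigma^{-1} · (x - mu)] = (-1)·(0.0519) + (-3)·(-0.3312) = 0.9416.

Step 4 — take square root: d = √(0.9416) ≈ 0.9703.

d(x, mu) = √(0.9416) ≈ 0.9703


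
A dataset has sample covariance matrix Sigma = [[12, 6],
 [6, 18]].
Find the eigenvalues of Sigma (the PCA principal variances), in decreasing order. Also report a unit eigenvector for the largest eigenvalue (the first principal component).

Step 1 — characteristic polynomial of 2×2 Sigma:
  det(Sigma - λI) = λ² - trace · λ + det = 0.
  trace = 12 + 18 = 30, det = 12·18 - (6)² = 180.
Step 2 — discriminant:
  Δ = trace² - 4·det = 900 - 720 = 180.
Step 3 — eigenvalues:
  λ = (trace ± √Δ)/2 = (30 ± 13.4164)/2,
  λ_1 = 21.7082,  λ_2 = 8.2918.

Step 4 — unit eigenvector for λ_1: solve (Sigma - λ_1 I)v = 0. First row:
  (12 - 21.7082)·v_x + (6)·v_y = 0, i.e. (-9.7082)·v_x + (6)·v_y = 0,
  so v ∝ (b, λ_1 - a) = (6, 9.7082) = u.
  ||u|| = √((6)² + (9.7082)²) = √(130.2492) ≈ 11.4127,
  v_1 = u/||u|| ≈ (0.5257, 0.8507) (||v_1|| = 1).

λ_1 = 21.7082,  λ_2 = 8.2918;  v_1 ≈ (0.5257, 0.8507)


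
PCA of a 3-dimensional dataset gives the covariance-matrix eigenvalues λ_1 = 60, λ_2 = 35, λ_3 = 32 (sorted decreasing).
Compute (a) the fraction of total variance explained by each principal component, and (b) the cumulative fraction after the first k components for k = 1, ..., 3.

Step 1 — total variance = trace(Sigma) = Σ λ_i = 60 + 35 + 32 = 127.

Step 2 — fraction explained by component i = λ_i / Σ λ:
  PC1: 60/127 = 0.4724
  PC2: 35/127 = 0.2756
  PC3: 32/127 = 0.252

Step 3 — cumulative fraction after k components = (λ_1 + ... + λ_k) / Σ λ:
  k = 1: 60/127 = 0.4724
  k = 2: (60 + 35)/127 = 95/127 = 0.748
  k = 3: (60 + 35 + 32)/127 = 127/127 = 1

Summary (fraction, with percent):

explained: PC1 0.4724 (47.24%), PC2 0.2756 (27.56%), PC3 0.252 (25.2%);  cumulative: 0.4724, 0.748, 1


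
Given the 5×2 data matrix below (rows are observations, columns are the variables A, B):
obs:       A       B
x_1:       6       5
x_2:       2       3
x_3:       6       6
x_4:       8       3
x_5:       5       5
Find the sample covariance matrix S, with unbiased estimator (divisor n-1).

Step 1 — column means:
  mean(A) = (6 + 2 + 6 + 8 + 5) / 5 = 27/5 = 5.4
  mean(B) = (5 + 3 + 6 + 3 + 5) / 5 = 22/5 = 4.4

Step 2 — sample covariance S[i,j] = (1/(n-1)) · Σ_k (x_{k,i} - mean_i) · (x_{k,j} - mean_j), with n-1 = 4.
  S[A,A] = ((0.6)·(0.6) + (-3.4)·(-3.4) + (0.6)·(0.6) + (2.6)·(2.6) + (-0.4)·(-0.4)) / 4 = 19.2/4 = 4.8
  S[A,B] = ((0.6)·(0.6) + (-3.4)·(-1.4) + (0.6)·(1.6) + (2.6)·(-1.4) + (-0.4)·(0.6)) / 4 = 2.2/4 = 0.55
  S[B,B] = ((0.6)·(0.6) + (-1.4)·(-1.4) + (1.6)·(1.6) + (-1.4)·(-1.4) + (0.6)·(0.6)) / 4 = 7.2/4 = 1.8

S is symmetric (S[j,i] = S[i,j]). Assembling:

S = [[4.8, 0.55],
 [0.55, 1.8]]


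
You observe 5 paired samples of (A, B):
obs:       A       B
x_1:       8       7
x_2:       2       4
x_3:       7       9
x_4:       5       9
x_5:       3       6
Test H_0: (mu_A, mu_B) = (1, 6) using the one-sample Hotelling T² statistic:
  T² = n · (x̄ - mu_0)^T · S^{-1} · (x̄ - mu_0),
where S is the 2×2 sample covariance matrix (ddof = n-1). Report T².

Step 1 — sample mean vector:
  mean(A) = (8 + 2 + 7 + 5 + 3) / 5 = 25/5 = 5
  mean(B) = (7 + 4 + 9 + 9 + 6) / 5 = 35/5 = 7
  x̄ = (5, 7),  deviation x̄ - mu_0 = (5, 7) - (1, 6) = (4, 1).

Step 2 — sample covariance matrix, S[i,j] = (1/(n-1)) · Σ_k (x_{k,i} - mean_i) · (x_{k,j} - mean_j), divisor n-1 = 4:
  S[A,A] = ((3)·(3) + (-3)·(-3) + (2)·(2) + (0)·(0) + (-2)·(-2)) / 4 = 26/4 = 6.5
  S[A,B] = ((3)·(0) + (-3)·(-3) + (2)·(2) + (0)·(2) + (-2)·(-1)) / 4 = 15/4 = 3.75
  S[B,B] = ((0)·(0) + (-3)·(-3) + (2)·(2) + (2)·(2) + (-1)·(-1)) / 4 = 18/4 = 4.5
  S = [[6.5, 3.75],
 [3.75, 4.5]].

Step 3 — invert S. det(S) = 6.5·4.5 - (3.75)² = 15.1875.
  S^{-1} = (1/det) · [[d, -b], [-b, a]] = [[0.2963, -0.2469],
 [-0.2469, 0.428]].

Step 4 — quadratic form (x̄ - mu_0)^T · S^{-1} · (x̄ - mu_0):
  S^{-1} · (x̄ - mu_0) = (0.9383, -0.5597),
  (x̄ - mu_0)^T · [...] = (4)·(0.9383) + (1)·(-0.5597) = 3.1934.

Step 5 — scale by n: T² = 5 · 3.1934 = 15.9671.

T² ≈ 15.9671


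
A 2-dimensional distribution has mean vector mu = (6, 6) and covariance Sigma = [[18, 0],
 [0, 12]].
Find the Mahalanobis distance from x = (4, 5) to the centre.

Step 1 — centre the observation: (x - mu) = (-2, -1).

Step 2 — invert Sigma. det(Sigma) = 18·12 - (0)² = 216.
  Sigma^{-1} = (1/det) · [[d, -b], [-b, a]] = [[0.0556, 0],
 [0, 0.0833]].

Step 3 — form the quadratic (x - mu)^T · Sigma^{-1} · (x - mu):
  Sigma^{-1} · (x - mu) = (-0.1111, -0.0833).
  (x - mu)^T · [Sigma^{-1} · (x - mu)] = (-2)·(-0.1111) + (-1)·(-0.0833) = 0.3056.

Step 4 — take square root: d = √(0.3056) ≈ 0.5528.

d(x, mu) = √(0.3056) ≈ 0.5528


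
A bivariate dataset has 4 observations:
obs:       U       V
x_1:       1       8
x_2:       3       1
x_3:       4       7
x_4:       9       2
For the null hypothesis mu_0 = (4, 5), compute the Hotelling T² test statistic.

Step 1 — sample mean vector:
  mean(U) = (1 + 3 + 4 + 9) / 4 = 17/4 = 4.25
  mean(V) = (8 + 1 + 7 + 2) / 4 = 18/4 = 4.5
  x̄ = (4.25, 4.5),  deviation x̄ - mu_0 = (4.25, 4.5) - (4, 5) = (0.25, -0.5).

Step 2 — sample covariance matrix, S[i,j] = (1/(n-1)) · Σ_k (x_{k,i} - mean_i) · (x_{k,j} - mean_j), divisor n-1 = 3:
  S[U,U] = ((-3.25)·(-3.25) + (-1.25)·(-1.25) + (-0.25)·(-0.25) + (4.75)·(4.75)) / 3 = 34.75/3 = 11.5833
  S[U,V] = ((-3.25)·(3.5) + (-1.25)·(-3.5) + (-0.25)·(2.5) + (4.75)·(-2.5)) / 3 = -19.5/3 = -6.5
  S[V,V] = ((3.5)·(3.5) + (-3.5)·(-3.5) + (2.5)·(2.5) + (-2.5)·(-2.5)) / 3 = 37/3 = 12.3333
  S = [[11.5833, -6.5],
 [-6.5, 12.3333]].

Step 3 — invert S. det(S) = 11.5833·12.3333 - (-6.5)² = 100.6111.
  S^{-1} = (1/det) · [[d, -b], [-b, a]] = [[0.1226, 0.0646],
 [0.0646, 0.1151]].

Step 4 — quadratic form (x̄ - mu_0)^T · S^{-1} · (x̄ - mu_0):
  S^{-1} · (x̄ - mu_0) = (-0.0017, -0.0414),
  (x̄ - mu_0)^T · [...] = (0.25)·(-0.0017) + (-0.5)·(-0.0414) = 0.0203.

Step 5 — scale by n: T² = 4 · 0.0203 = 0.0812.

T² ≈ 0.0812


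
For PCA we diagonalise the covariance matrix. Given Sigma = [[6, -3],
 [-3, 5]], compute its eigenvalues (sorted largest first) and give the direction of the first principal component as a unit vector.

Step 1 — characteristic polynomial of 2×2 Sigma:
  det(Sigma - λI) = λ² - trace · λ + det = 0.
  trace = 6 + 5 = 11, det = 6·5 - (-3)² = 21.
Step 2 — discriminant:
  Δ = trace² - 4·det = 121 - 84 = 37.
Step 3 — eigenvalues:
  λ = (trace ± √Δ)/2 = (11 ± 6.0828)/2,
  λ_1 = 8.5414,  λ_2 = 2.4586.

Step 4 — unit eigenvector for λ_1: solve (Sigma - λ_1 I)v = 0. First row:
  (6 - 8.5414)·v_x + (-3)·v_y = 0, i.e. (-2.5414)·v_x + (-3)·v_y = 0,
  so v ∝ (b, λ_1 - a) = (-3, 2.5414); multiply by -1 so the first entry is positive: u = (3, -2.5414).
  ||u|| = √((3)² + (-2.5414)²) = √(15.4586) ≈ 3.9317,
  v_1 = u/||u|| ≈ (0.763, -0.6464) (||v_1|| = 1).

λ_1 = 8.5414,  λ_2 = 2.4586;  v_1 ≈ (0.763, -0.6464)


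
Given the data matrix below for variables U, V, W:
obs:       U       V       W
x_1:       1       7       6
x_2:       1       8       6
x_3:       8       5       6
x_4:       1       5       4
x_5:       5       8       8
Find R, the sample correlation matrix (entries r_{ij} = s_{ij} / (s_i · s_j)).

Step 1 — column means:
  mean(U) = (1 + 1 + 8 + 1 + 5) / 5 = 16/5 = 3.2
  mean(V) = (7 + 8 + 5 + 5 + 8) / 5 = 33/5 = 6.6
  mean(W) = (6 + 6 + 6 + 4 + 8) / 5 = 30/5 = 6

Step 2 — sample variances and covariances s[i,j] = (1/(n-1)) · Σ_k (x_{k,i} - mean_i) · (x_{k,j} - mean_j), with n-1 = 4:
  s[U,U] = ((-2.2)·(-2.2) + (-2.2)·(-2.2) + (4.8)·(4.8) + (-2.2)·(-2.2) + (1.8)·(1.8)) / 4 = 40.8/4 = 10.2
  s[U,V] = ((-2.2)·(0.4) + (-2.2)·(1.4) + (4.8)·(-1.6) + (-2.2)·(-1.6) + (1.8)·(1.4)) / 4 = -5.6/4 = -1.4
  s[U,W] = ((-2.2)·(0) + (-2.2)·(0) + (4.8)·(0) + (-2.2)·(-2) + (1.8)·(2)) / 4 = 8/4 = 2
  s[V,V] = ((0.4)·(0.4) + (1.4)·(1.4) + (-1.6)·(-1.6) + (-1.6)·(-1.6) + (1.4)·(1.4)) / 4 = 9.2/4 = 2.3
  s[V,W] = ((0.4)·(0) + (1.4)·(0) + (-1.6)·(0) + (-1.6)·(-2) + (1.4)·(2)) / 4 = 6/4 = 1.5
  s[W,W] = ((0)·(0) + (0)·(0) + (0)·(0) + (-2)·(-2) + (2)·(2)) / 4 = 8/4 = 2
  Sample standard deviations s_i = √(s[i,i]):
  s(U) = √(10.2) = 3.1937
  s(V) = √(2.3) = 1.5166
  s(W) = √(2) = 1.4142

Step 3 — r_{ij} = s_{ij} / (s_i · s_j):
  r[U,U] = 1 (diagonal).
  r[U,V] = -1.4 / (3.1937 · 1.5166) = -1.4 / 4.8436 = -0.289
  r[U,W] = 2 / (3.1937 · 1.4142) = 2 / 4.5166 = 0.4428
  r[V,V] = 1 (diagonal).
  r[V,W] = 1.5 / (1.5166 · 1.4142) = 1.5 / 2.1448 = 0.6994
  r[W,W] = 1 (diagonal).

R is symmetric with unit diagonal. Assembling:

R = [[1, -0.289, 0.4428],
 [-0.289, 1, 0.6994],
 [0.4428, 0.6994, 1]]


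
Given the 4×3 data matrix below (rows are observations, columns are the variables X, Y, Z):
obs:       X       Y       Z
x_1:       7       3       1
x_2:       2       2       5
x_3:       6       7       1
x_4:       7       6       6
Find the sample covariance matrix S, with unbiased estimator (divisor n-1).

Step 1 — column means:
  mean(X) = (7 + 2 + 6 + 7) / 4 = 22/4 = 5.5
  mean(Y) = (3 + 2 + 7 + 6) / 4 = 18/4 = 4.5
  mean(Z) = (1 + 5 + 1 + 6) / 4 = 13/4 = 3.25

Step 2 — sample covariance S[i,j] = (1/(n-1)) · Σ_k (x_{k,i} - mean_i) · (x_{k,j} - mean_j), with n-1 = 3.
  S[X,X] = ((1.5)·(1.5) + (-3.5)·(-3.5) + (0.5)·(0.5) + (1.5)·(1.5)) / 3 = 17/3 = 5.6667
  S[X,Y] = ((1.5)·(-1.5) + (-3.5)·(-2.5) + (0.5)·(2.5) + (1.5)·(1.5)) / 3 = 10/3 = 3.3333
  S[X,Z] = ((1.5)·(-2.25) + (-3.5)·(1.75) + (0.5)·(-2.25) + (1.5)·(2.75)) / 3 = -6.5/3 = -2.1667
  S[Y,Y] = ((-1.5)·(-1.5) + (-2.5)·(-2.5) + (2.5)·(2.5) + (1.5)·(1.5)) / 3 = 17/3 = 5.6667
  S[Y,Z] = ((-1.5)·(-2.25) + (-2.5)·(1.75) + (2.5)·(-2.25) + (1.5)·(2.75)) / 3 = -2.5/3 = -0.8333
  S[Z,Z] = ((-2.25)·(-2.25) + (1.75)·(1.75) + (-2.25)·(-2.25) + (2.75)·(2.75)) / 3 = 20.75/3 = 6.9167

S is symmetric (S[j,i] = S[i,j]). Assembling:

S = [[5.6667, 3.3333, -2.1667],
 [3.3333, 5.6667, -0.8333],
 [-2.1667, -0.8333, 6.9167]]


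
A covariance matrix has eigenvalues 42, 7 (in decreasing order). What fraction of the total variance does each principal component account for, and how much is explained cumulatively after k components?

Step 1 — total variance = trace(Sigma) = Σ λ_i = 42 + 7 = 49.

Step 2 — fraction explained by component i = λ_i / Σ λ:
  PC1: 42/49 = 0.8571
  PC2: 7/49 = 0.1429

Step 3 — cumulative fraction after k components = (λ_1 + ... + λ_k) / Σ λ:
  k = 1: 42/49 = 0.8571
  k = 2: (42 + 7)/49 = 49/49 = 1

Summary (fraction, with percent):

explained: PC1 0.8571 (85.71%), PC2 0.1429 (14.29%);  cumulative: 0.8571, 1


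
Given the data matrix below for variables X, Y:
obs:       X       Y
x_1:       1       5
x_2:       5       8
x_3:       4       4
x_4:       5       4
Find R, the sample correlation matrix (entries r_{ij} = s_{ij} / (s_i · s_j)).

Step 1 — column means:
  mean(X) = (1 + 5 + 4 + 5) / 4 = 15/4 = 3.75
  mean(Y) = (5 + 8 + 4 + 4) / 4 = 21/4 = 5.25

Step 2 — sample variances and covariances s[i,j] = (1/(n-1)) · Σ_k (x_{k,i} - mean_i) · (x_{k,j} - mean_j), with n-1 = 3:
  s[X,X] = ((-2.75)·(-2.75) + (1.25)·(1.25) + (0.25)·(0.25) + (1.25)·(1.25)) / 3 = 10.75/3 = 3.5833
  s[X,Y] = ((-2.75)·(-0.25) + (1.25)·(2.75) + (0.25)·(-1.25) + (1.25)·(-1.25)) / 3 = 2.25/3 = 0.75
  s[Y,Y] = ((-0.25)·(-0.25) + (2.75)·(2.75) + (-1.25)·(-1.25) + (-1.25)·(-1.25)) / 3 = 10.75/3 = 3.5833
  Sample standard deviations s_i = √(s[i,i]):
  s(X) = √(3.5833) = 1.893
  s(Y) = √(3.5833) = 1.893

Step 3 — r_{ij} = s_{ij} / (s_i · s_j):
  r[X,X] = 1 (diagonal).
  r[X,Y] = 0.75 / (1.893 · 1.893) = 0.75 / 3.5833 = 0.2093
  r[Y,Y] = 1 (diagonal).

R is symmetric with unit diagonal. Assembling:

R = [[1, 0.2093],
 [0.2093, 1]]


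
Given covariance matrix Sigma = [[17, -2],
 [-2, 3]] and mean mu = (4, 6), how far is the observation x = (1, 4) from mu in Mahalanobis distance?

Step 1 — centre the observation: (x - mu) = (-3, -2).

Step 2 — invert Sigma. det(Sigma) = 17·3 - (-2)² = 47.
  Sigma^{-1} = (1/det) · [[d, -b], [-b, a]] = [[0.0638, 0.0426],
 [0.0426, 0.3617]].

Step 3 — form the quadratic (x - mu)^T · Sigma^{-1} · (x - mu):
  Sigma^{-1} · (x - mu) = (-0.2766, -0.8511).
  (x - mu)^T · [Sigma^{-1} · (x - mu)] = (-3)·(-0.2766) + (-2)·(-0.8511) = 2.5319.

Step 4 — take square root: d = √(2.5319) ≈ 1.5912.

d(x, mu) = √(2.5319) ≈ 1.5912


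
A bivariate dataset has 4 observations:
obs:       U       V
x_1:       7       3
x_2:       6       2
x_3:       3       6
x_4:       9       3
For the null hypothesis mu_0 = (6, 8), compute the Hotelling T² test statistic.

Step 1 — sample mean vector:
  mean(U) = (7 + 6 + 3 + 9) / 4 = 25/4 = 6.25
  mean(V) = (3 + 2 + 6 + 3) / 4 = 14/4 = 3.5
  x̄ = (6.25, 3.5),  deviation x̄ - mu_0 = (6.25, 3.5) - (6, 8) = (0.25, -4.5).

Step 2 — sample covariance matrix, S[i,j] = (1/(n-1)) · Σ_k (x_{k,i} - mean_i) · (x_{k,j} - mean_j), divisor n-1 = 3:
  S[U,U] = ((0.75)·(0.75) + (-0.25)·(-0.25) + (-3.25)·(-3.25) + (2.75)·(2.75)) / 3 = 18.75/3 = 6.25
  S[U,V] = ((0.75)·(-0.5) + (-0.25)·(-1.5) + (-3.25)·(2.5) + (2.75)·(-0.5)) / 3 = -9.5/3 = -3.1667
  S[V,V] = ((-0.5)·(-0.5) + (-1.5)·(-1.5) + (2.5)·(2.5) + (-0.5)·(-0.5)) / 3 = 9/3 = 3
  S = [[6.25, -3.1667],
 [-3.1667, 3]].

Step 3 — invert S. det(S) = 6.25·3 - (-3.1667)² = 8.7222.
  S^{-1} = (1/det) · [[d, -b], [-b, a]] = [[0.3439, 0.3631],
 [0.3631, 0.7166]].

Step 4 — quadratic form (x̄ - mu_0)^T · S^{-1} · (x̄ - mu_0):
  S^{-1} · (x̄ - mu_0) = (-1.5478, -3.1338),
  (x̄ - mu_0)^T · [...] = (0.25)·(-1.5478) + (-4.5)·(-3.1338) = 13.715.

Step 5 — scale by n: T² = 4 · 13.715 = 54.8599.

T² ≈ 54.8599


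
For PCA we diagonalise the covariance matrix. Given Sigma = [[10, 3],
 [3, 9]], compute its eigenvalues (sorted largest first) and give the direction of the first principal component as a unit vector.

Step 1 — characteristic polynomial of 2×2 Sigma:
  det(Sigma - λI) = λ² - trace · λ + det = 0.
  trace = 10 + 9 = 19, det = 10·9 - (3)² = 81.
Step 2 — discriminant:
  Δ = trace² - 4·det = 361 - 324 = 37.
Step 3 — eigenvalues:
  λ = (trace ± √Δ)/2 = (19 ± 6.0828)/2,
  λ_1 = 12.5414,  λ_2 = 6.4586.

Step 4 — unit eigenvector for λ_1: solve (Sigma - λ_1 I)v = 0. First row:
  (10 - 12.5414)·v_x + (3)·v_y = 0, i.e. (-2.5414)·v_x + (3)·v_y = 0,
  so v ∝ (b, λ_1 - a) = (3, 2.5414) = u.
  ||u|| = √((3)² + (2.5414)²) = √(15.4586) ≈ 3.9317,
  v_1 = u/||u|| ≈ (0.763, 0.6464) (||v_1|| = 1).

λ_1 = 12.5414,  λ_2 = 6.4586;  v_1 ≈ (0.763, 0.6464)


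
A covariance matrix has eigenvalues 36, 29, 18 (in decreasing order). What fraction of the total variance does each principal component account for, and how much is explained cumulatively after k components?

Step 1 — total variance = trace(Sigma) = Σ λ_i = 36 + 29 + 18 = 83.

Step 2 — fraction explained by component i = λ_i / Σ λ:
  PC1: 36/83 = 0.4337
  PC2: 29/83 = 0.3494
  PC3: 18/83 = 0.2169

Step 3 — cumulative fraction after k components = (λ_1 + ... + λ_k) / Σ λ:
  k = 1: 36/83 = 0.4337
  k = 2: (36 + 29)/83 = 65/83 = 0.7831
  k = 3: (36 + 29 + 18)/83 = 83/83 = 1

Summary (fraction, with percent):

explained: PC1 0.4337 (43.37%), PC2 0.3494 (34.94%), PC3 0.2169 (21.69%);  cumulative: 0.4337, 0.7831, 1


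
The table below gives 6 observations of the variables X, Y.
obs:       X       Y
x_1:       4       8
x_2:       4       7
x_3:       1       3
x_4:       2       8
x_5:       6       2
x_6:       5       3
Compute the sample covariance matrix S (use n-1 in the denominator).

Step 1 — column means:
  mean(X) = (4 + 4 + 1 + 2 + 6 + 5) / 6 = 22/6 = 3.6667
  mean(Y) = (8 + 7 + 3 + 8 + 2 + 3) / 6 = 31/6 = 5.1667

Step 2 — sample covariance S[i,j] = (1/(n-1)) · Σ_k (x_{k,i} - mean_i) · (x_{k,j} - mean_j), with n-1 = 5.
  S[X,X] = ((0.3333)·(0.3333) + (0.3333)·(0.3333) + (-2.6667)·(-2.6667) + (-1.6667)·(-1.6667) + (2.3333)·(2.3333) + (1.3333)·(1.3333)) / 5 = 17.3333/5 = 3.4667
  S[X,Y] = ((0.3333)·(2.8333) + (0.3333)·(1.8333) + (-2.6667)·(-2.1667) + (-1.6667)·(2.8333) + (2.3333)·(-3.1667) + (1.3333)·(-2.1667)) / 5 = -7.6667/5 = -1.5333
  S[Y,Y] = ((2.8333)·(2.8333) + (1.8333)·(1.8333) + (-2.1667)·(-2.1667) + (2.8333)·(2.8333) + (-3.1667)·(-3.1667) + (-2.1667)·(-2.1667)) / 5 = 38.8333/5 = 7.7667

S is symmetric (S[j,i] = S[i,j]). Assembling:

S = [[3.4667, -1.5333],
 [-1.5333, 7.7667]]


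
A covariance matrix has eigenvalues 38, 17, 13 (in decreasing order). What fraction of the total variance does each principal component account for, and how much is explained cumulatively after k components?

Step 1 — total variance = trace(Sigma) = Σ λ_i = 38 + 17 + 13 = 68.

Step 2 — fraction explained by component i = λ_i / Σ λ:
  PC1: 38/68 = 0.5588
  PC2: 17/68 = 0.25
  PC3: 13/68 = 0.1912

Step 3 — cumulative fraction after k components = (λ_1 + ... + λ_k) / Σ λ:
  k = 1: 38/68 = 0.5588
  k = 2: (38 + 17)/68 = 55/68 = 0.8088
  k = 3: (38 + 17 + 13)/68 = 68/68 = 1

Summary (fraction, with percent):

explained: PC1 0.5588 (55.88%), PC2 0.25 (25%), PC3 0.1912 (19.12%);  cumulative: 0.5588, 0.8088, 1


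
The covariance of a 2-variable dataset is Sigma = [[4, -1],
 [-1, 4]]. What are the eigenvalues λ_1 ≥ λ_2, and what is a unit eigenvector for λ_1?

Step 1 — characteristic polynomial of 2×2 Sigma:
  det(Sigma - λI) = λ² - trace · λ + det = 0.
  trace = 4 + 4 = 8, det = 4·4 - (-1)² = 15.
Step 2 — discriminant:
  Δ = trace² - 4·det = 64 - 60 = 4.
Step 3 — eigenvalues:
  λ = (trace ± √Δ)/2 = (8 ± 2)/2,
  λ_1 = 5,  λ_2 = 3.

Step 4 — unit eigenvector for λ_1: solve (Sigma - λ_1 I)v = 0. First row:
  (4 - 5)·v_x + (-1)·v_y = 0, i.e. (-1)·v_x + (-1)·v_y = 0,
  so v ∝ (b, λ_1 - a) = (-1, 1); multiply by -1 so the first entry is positive: u = (1, -1).
  ||u|| = √((1)² + (-1)²) = √(2) ≈ 1.4142,
  v_1 = u/||u|| ≈ (0.7071, -0.7071) (||v_1|| = 1).

λ_1 = 5,  λ_2 = 3;  v_1 ≈ (0.7071, -0.7071)


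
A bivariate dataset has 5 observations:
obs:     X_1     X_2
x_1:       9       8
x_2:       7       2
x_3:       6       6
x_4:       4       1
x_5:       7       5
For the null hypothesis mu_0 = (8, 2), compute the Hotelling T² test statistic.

Step 1 — sample mean vector:
  mean(X_1) = (9 + 7 + 6 + 4 + 7) / 5 = 33/5 = 6.6
  mean(X_2) = (8 + 2 + 6 + 1 + 5) / 5 = 22/5 = 4.4
  x̄ = (6.6, 4.4),  deviation x̄ - mu_0 = (6.6, 4.4) - (8, 2) = (-1.4, 2.4).

Step 2 — sample covariance matrix, S[i,j] = (1/(n-1)) · Σ_k (x_{k,i} - mean_i) · (x_{k,j} - mean_j), divisor n-1 = 4:
  S[X_1,X_1] = ((2.4)·(2.4) + (0.4)·(0.4) + (-0.6)·(-0.6) + (-2.6)·(-2.6) + (0.4)·(0.4)) / 4 = 13.2/4 = 3.3
  S[X_1,X_2] = ((2.4)·(3.6) + (0.4)·(-2.4) + (-0.6)·(1.6) + (-2.6)·(-3.4) + (0.4)·(0.6)) / 4 = 15.8/4 = 3.95
  S[X_2,X_2] = ((3.6)·(3.6) + (-2.4)·(-2.4) + (1.6)·(1.6) + (-3.4)·(-3.4) + (0.6)·(0.6)) / 4 = 33.2/4 = 8.3
  S = [[3.3, 3.95],
 [3.95, 8.3]].

Step 3 — invert S. det(S) = 3.3·8.3 - (3.95)² = 11.7875.
  S^{-1} = (1/det) · [[d, -b], [-b, a]] = [[0.7041, -0.3351],
 [-0.3351, 0.28]].

Step 4 — quadratic form (x̄ - mu_0)^T · S^{-1} · (x̄ - mu_0):
  S^{-1} · (x̄ - mu_0) = (-1.79, 1.141),
  (x̄ - mu_0)^T · [...] = (-1.4)·(-1.79) + (2.4)·(1.141) = 5.2445.

Step 5 — scale by n: T² = 5 · 5.2445 = 26.2227.

T² ≈ 26.2227


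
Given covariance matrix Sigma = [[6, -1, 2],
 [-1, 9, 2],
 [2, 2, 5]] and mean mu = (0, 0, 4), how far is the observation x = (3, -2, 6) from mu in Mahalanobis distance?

Step 1 — centre the observation: (x - mu) = (3, -2, 2).

Step 2 — invert Sigma (cofactor / det for 3×3, or solve directly):
  Sigma^{-1} = [[0.2081, 0.0457, -0.1015],
 [0.0457, 0.132, -0.0711],
 [-0.1015, -0.0711, 0.269]].

Step 3 — form the quadratic (x - mu)^T · Sigma^{-1} · (x - mu):
  Sigma^{-1} · (x - mu) = (0.3299, -0.269, 0.3756).
  (x - mu)^T · [Sigma^{-1} · (x - mu)] = (3)·(0.3299) + (-2)·(-0.269) + (2)·(0.3756) = 2.2792.

Step 4 — take square root: d = √(2.2792) ≈ 1.5097.

d(x, mu) = √(2.2792) ≈ 1.5097


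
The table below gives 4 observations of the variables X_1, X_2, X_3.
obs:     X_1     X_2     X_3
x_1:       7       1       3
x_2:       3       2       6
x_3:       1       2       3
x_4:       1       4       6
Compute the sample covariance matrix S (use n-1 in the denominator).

Step 1 — column means:
  mean(X_1) = (7 + 3 + 1 + 1) / 4 = 12/4 = 3
  mean(X_2) = (1 + 2 + 2 + 4) / 4 = 9/4 = 2.25
  mean(X_3) = (3 + 6 + 3 + 6) / 4 = 18/4 = 4.5

Step 2 — sample covariance S[i,j] = (1/(n-1)) · Σ_k (x_{k,i} - mean_i) · (x_{k,j} - mean_j), with n-1 = 3.
  S[X_1,X_1] = ((4)·(4) + (0)·(0) + (-2)·(-2) + (-2)·(-2)) / 3 = 24/3 = 8
  S[X_1,X_2] = ((4)·(-1.25) + (0)·(-0.25) + (-2)·(-0.25) + (-2)·(1.75)) / 3 = -8/3 = -2.6667
  S[X_1,X_3] = ((4)·(-1.5) + (0)·(1.5) + (-2)·(-1.5) + (-2)·(1.5)) / 3 = -6/3 = -2
  S[X_2,X_2] = ((-1.25)·(-1.25) + (-0.25)·(-0.25) + (-0.25)·(-0.25) + (1.75)·(1.75)) / 3 = 4.75/3 = 1.5833
  S[X_2,X_3] = ((-1.25)·(-1.5) + (-0.25)·(1.5) + (-0.25)·(-1.5) + (1.75)·(1.5)) / 3 = 4.5/3 = 1.5
  S[X_3,X_3] = ((-1.5)·(-1.5) + (1.5)·(1.5) + (-1.5)·(-1.5) + (1.5)·(1.5)) / 3 = 9/3 = 3

S is symmetric (S[j,i] = S[i,j]). Assembling:

S = [[8, -2.6667, -2],
 [-2.6667, 1.5833, 1.5],
 [-2, 1.5, 3]]


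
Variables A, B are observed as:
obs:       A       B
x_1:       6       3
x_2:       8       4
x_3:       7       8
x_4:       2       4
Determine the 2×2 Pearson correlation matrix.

Step 1 — column means:
  mean(A) = (6 + 8 + 7 + 2) / 4 = 23/4 = 5.75
  mean(B) = (3 + 4 + 8 + 4) / 4 = 19/4 = 4.75

Step 2 — sample variances and covariances s[i,j] = (1/(n-1)) · Σ_k (x_{k,i} - mean_i) · (x_{k,j} - mean_j), with n-1 = 3:
  s[A,A] = ((0.25)·(0.25) + (2.25)·(2.25) + (1.25)·(1.25) + (-3.75)·(-3.75)) / 3 = 20.75/3 = 6.9167
  s[A,B] = ((0.25)·(-1.75) + (2.25)·(-0.75) + (1.25)·(3.25) + (-3.75)·(-0.75)) / 3 = 4.75/3 = 1.5833
  s[B,B] = ((-1.75)·(-1.75) + (-0.75)·(-0.75) + (3.25)·(3.25) + (-0.75)·(-0.75)) / 3 = 14.75/3 = 4.9167
  Sample standard deviations s_i = √(s[i,i]):
  s(A) = √(6.9167) = 2.63
  s(B) = √(4.9167) = 2.2174

Step 3 — r_{ij} = s_{ij} / (s_i · s_j):
  r[A,A] = 1 (diagonal).
  r[A,B] = 1.5833 / (2.63 · 2.2174) = 1.5833 / 5.8315 = 0.2715
  r[B,B] = 1 (diagonal).

R is symmetric with unit diagonal. Assembling:

R = [[1, 0.2715],
 [0.2715, 1]]


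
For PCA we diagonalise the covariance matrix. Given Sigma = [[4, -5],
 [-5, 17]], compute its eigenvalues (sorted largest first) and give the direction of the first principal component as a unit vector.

Step 1 — characteristic polynomial of 2×2 Sigma:
  det(Sigma - λI) = λ² - trace · λ + det = 0.
  trace = 4 + 17 = 21, det = 4·17 - (-5)² = 43.
Step 2 — discriminant:
  Δ = trace² - 4·det = 441 - 172 = 269.
Step 3 — eigenvalues:
  λ = (trace ± √Δ)/2 = (21 ± 16.4012)/2,
  λ_1 = 18.7006,  λ_2 = 2.2994.

Step 4 — unit eigenvector for λ_1: solve (Sigma - λ_1 I)v = 0. First row:
  (4 - 18.7006)·v_x + (-5)·v_y = 0, i.e. (-14.7006)·v_x + (-5)·v_y = 0,
  so v ∝ (b, λ_1 - a) = (-5, 14.7006); multiply by -1 so the first entry is positive: u = (5, -14.7006).
  ||u|| = √((5)² + (-14.7006)²) = √(241.1079) ≈ 15.5277,
  v_1 = u/||u|| ≈ (0.322, -0.9467) (||v_1|| = 1).

λ_1 = 18.7006,  λ_2 = 2.2994;  v_1 ≈ (0.322, -0.9467)


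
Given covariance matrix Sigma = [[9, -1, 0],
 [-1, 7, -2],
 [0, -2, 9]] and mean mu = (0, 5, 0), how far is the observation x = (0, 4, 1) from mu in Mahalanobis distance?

Step 1 — centre the observation: (x - mu) = (0, -1, 1).

Step 2 — invert Sigma (cofactor / det for 3×3, or solve directly):
  Sigma^{-1} = [[0.113, 0.0172, 0.0038],
 [0.0172, 0.1552, 0.0345],
 [0.0038, 0.0345, 0.1188]].

Step 3 — form the quadratic (x - mu)^T · Sigma^{-1} · (x - mu):
  Sigma^{-1} · (x - mu) = (-0.0134, -0.1207, 0.0843).
  (x - mu)^T · [Sigma^{-1} · (x - mu)] = (0)·(-0.0134) + (-1)·(-0.1207) + (1)·(0.0843) = 0.205.

Step 4 — take square root: d = √(0.205) ≈ 0.4527.

d(x, mu) = √(0.205) ≈ 0.4527


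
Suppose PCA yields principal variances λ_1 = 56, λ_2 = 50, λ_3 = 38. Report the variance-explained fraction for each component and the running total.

Step 1 — total variance = trace(Sigma) = Σ λ_i = 56 + 50 + 38 = 144.

Step 2 — fraction explained by component i = λ_i / Σ λ:
  PC1: 56/144 = 0.3889
  PC2: 50/144 = 0.3472
  PC3: 38/144 = 0.2639

Step 3 — cumulative fraction after k components = (λ_1 + ... + λ_k) / Σ λ:
  k = 1: 56/144 = 0.3889
  k = 2: (56 + 50)/144 = 106/144 = 0.7361
  k = 3: (56 + 50 + 38)/144 = 144/144 = 1

Summary (fraction, with percent):

explained: PC1 0.3889 (38.89%), PC2 0.3472 (34.72%), PC3 0.2639 (26.39%);  cumulative: 0.3889, 0.7361, 1


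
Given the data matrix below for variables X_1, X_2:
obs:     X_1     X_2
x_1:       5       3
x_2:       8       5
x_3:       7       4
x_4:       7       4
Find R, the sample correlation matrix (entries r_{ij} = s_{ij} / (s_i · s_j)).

Step 1 — column means:
  mean(X_1) = (5 + 8 + 7 + 7) / 4 = 27/4 = 6.75
  mean(X_2) = (3 + 5 + 4 + 4) / 4 = 16/4 = 4

Step 2 — sample variances and covariances s[i,j] = (1/(n-1)) · Σ_k (x_{k,i} - mean_i) · (x_{k,j} - mean_j), with n-1 = 3:
  s[X_1,X_1] = ((-1.75)·(-1.75) + (1.25)·(1.25) + (0.25)·(0.25) + (0.25)·(0.25)) / 3 = 4.75/3 = 1.5833
  s[X_1,X_2] = ((-1.75)·(-1) + (1.25)·(1) + (0.25)·(0) + (0.25)·(0)) / 3 = 3/3 = 1
  s[X_2,X_2] = ((-1)·(-1) + (1)·(1) + (0)·(0) + (0)·(0)) / 3 = 2/3 = 0.6667
  Sample standard deviations s_i = √(s[i,i]):
  s(X_1) = √(1.5833) = 1.2583
  s(X_2) = √(0.6667) = 0.8165

Step 3 — r_{ij} = s_{ij} / (s_i · s_j):
  r[X_1,X_1] = 1 (diagonal).
  r[X_1,X_2] = 1 / (1.2583 · 0.8165) = 1 / 1.0274 = 0.9733
  r[X_2,X_2] = 1 (diagonal).

R is symmetric with unit diagonal. Assembling:

R = [[1, 0.9733],
 [0.9733, 1]]


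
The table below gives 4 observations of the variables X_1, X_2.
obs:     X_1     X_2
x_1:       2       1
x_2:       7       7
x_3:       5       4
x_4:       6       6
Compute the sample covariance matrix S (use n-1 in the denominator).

Step 1 — column means:
  mean(X_1) = (2 + 7 + 5 + 6) / 4 = 20/4 = 5
  mean(X_2) = (1 + 7 + 4 + 6) / 4 = 18/4 = 4.5

Step 2 — sample covariance S[i,j] = (1/(n-1)) · Σ_k (x_{k,i} - mean_i) · (x_{k,j} - mean_j), with n-1 = 3.
  S[X_1,X_1] = ((-3)·(-3) + (2)·(2) + (0)·(0) + (1)·(1)) / 3 = 14/3 = 4.6667
  S[X_1,X_2] = ((-3)·(-3.5) + (2)·(2.5) + (0)·(-0.5) + (1)·(1.5)) / 3 = 17/3 = 5.6667
  S[X_2,X_2] = ((-3.5)·(-3.5) + (2.5)·(2.5) + (-0.5)·(-0.5) + (1.5)·(1.5)) / 3 = 21/3 = 7

S is symmetric (S[j,i] = S[i,j]). Assembling:

S = [[4.6667, 5.6667],
 [5.6667, 7]]


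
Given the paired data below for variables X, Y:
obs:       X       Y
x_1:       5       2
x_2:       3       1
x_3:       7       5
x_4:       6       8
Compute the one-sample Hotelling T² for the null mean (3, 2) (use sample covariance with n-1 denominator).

Step 1 — sample mean vector:
  mean(X) = (5 + 3 + 7 + 6) / 4 = 21/4 = 5.25
  mean(Y) = (2 + 1 + 5 + 8) / 4 = 16/4 = 4
  x̄ = (5.25, 4),  deviation x̄ - mu_0 = (5.25, 4) - (3, 2) = (2.25, 2).

Step 2 — sample covariance matrix, S[i,j] = (1/(n-1)) · Σ_k (x_{k,i} - mean_i) · (x_{k,j} - mean_j), divisor n-1 = 3:
  S[X,X] = ((-0.25)·(-0.25) + (-2.25)·(-2.25) + (1.75)·(1.75) + (0.75)·(0.75)) / 3 = 8.75/3 = 2.9167
  S[X,Y] = ((-0.25)·(-2) + (-2.25)·(-3) + (1.75)·(1) + (0.75)·(4)) / 3 = 12/3 = 4
  S[Y,Y] = ((-2)·(-2) + (-3)·(-3) + (1)·(1) + (4)·(4)) / 3 = 30/3 = 10
  S = [[2.9167, 4],
 [4, 10]].

Step 3 — invert S. det(S) = 2.9167·10 - (4)² = 13.1667.
  S^{-1} = (1/det) · [[d, -b], [-b, a]] = [[0.7595, -0.3038],
 [-0.3038, 0.2215]].

Step 4 — quadratic form (x̄ - mu_0)^T · S^{-1} · (x̄ - mu_0):
  S^{-1} · (x̄ - mu_0) = (1.1013, -0.2405),
  (x̄ - mu_0)^T · [...] = (2.25)·(1.1013) + (2)·(-0.2405) = 1.9968.

Step 5 — scale by n: T² = 4 · 1.9968 = 7.9873.

T² ≈ 7.9873


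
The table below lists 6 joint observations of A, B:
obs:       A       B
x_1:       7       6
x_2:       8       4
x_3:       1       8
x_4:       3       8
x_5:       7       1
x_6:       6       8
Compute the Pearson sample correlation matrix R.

Step 1 — column means:
  mean(A) = (7 + 8 + 1 + 3 + 7 + 6) / 6 = 32/6 = 5.3333
  mean(B) = (6 + 4 + 8 + 8 + 1 + 8) / 6 = 35/6 = 5.8333

Step 2 — sample variances and covariances s[i,j] = (1/(n-1)) · Σ_k (x_{k,i} - mean_i) · (x_{k,j} - mean_j), with n-1 = 5:
  s[A,A] = ((1.6667)·(1.6667) + (2.6667)·(2.6667) + (-4.3333)·(-4.3333) + (-2.3333)·(-2.3333) + (1.6667)·(1.6667) + (0.6667)·(0.6667)) / 5 = 37.3333/5 = 7.4667
  s[A,B] = ((1.6667)·(0.1667) + (2.6667)·(-1.8333) + (-4.3333)·(2.1667) + (-2.3333)·(2.1667) + (1.6667)·(-4.8333) + (0.6667)·(2.1667)) / 5 = -25.6667/5 = -5.1333
  s[B,B] = ((0.1667)·(0.1667) + (-1.8333)·(-1.8333) + (2.1667)·(2.1667) + (2.1667)·(2.1667) + (-4.8333)·(-4.8333) + (2.1667)·(2.1667)) / 5 = 40.8333/5 = 8.1667
  Sample standard deviations s_i = √(s[i,i]):
  s(A) = √(7.4667) = 2.7325
  s(B) = √(8.1667) = 2.8577

Step 3 — r_{ij} = s_{ij} / (s_i · s_j):
  r[A,A] = 1 (diagonal).
  r[A,B] = -5.1333 / (2.7325 · 2.8577) = -5.1333 / 7.8088 = -0.6574
  r[B,B] = 1 (diagonal).

R is symmetric with unit diagonal. Assembling:

R = [[1, -0.6574],
 [-0.6574, 1]]


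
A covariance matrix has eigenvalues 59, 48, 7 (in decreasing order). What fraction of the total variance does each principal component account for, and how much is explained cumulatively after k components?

Step 1 — total variance = trace(Sigma) = Σ λ_i = 59 + 48 + 7 = 114.

Step 2 — fraction explained by component i = λ_i / Σ λ:
  PC1: 59/114 = 0.5175
  PC2: 48/114 = 0.4211
  PC3: 7/114 = 0.0614

Step 3 — cumulative fraction after k components = (λ_1 + ... + λ_k) / Σ λ:
  k = 1: 59/114 = 0.5175
  k = 2: (59 + 48)/114 = 107/114 = 0.9386
  k = 3: (59 + 48 + 7)/114 = 114/114 = 1

Summary (fraction, with percent):

explained: PC1 0.5175 (51.75%), PC2 0.4211 (42.11%), PC3 0.0614 (6.14%);  cumulative: 0.5175, 0.9386, 1


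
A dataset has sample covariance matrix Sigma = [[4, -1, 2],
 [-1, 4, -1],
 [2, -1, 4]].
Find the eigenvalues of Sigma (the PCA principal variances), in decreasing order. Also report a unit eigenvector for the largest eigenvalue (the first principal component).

Step 1 — characteristic polynomial p(λ) = det(λI - Sigma) = λ³ - tr·λ² + c_1·λ - det, where tr = trace, c_1 = sum of the principal 2×2 minors, det = det(Sigma):
  tr = 4 + 4 + 4 = 12,
  c_1 = (4·4 - (-1)²) + (4·4 - (2)²) + (4·4 - (-1)²) = 15 + 12 + 15 = 42,
  det = 4·(4·4 - (-1)²) - (-1)·((-1)·4 - (-1)·(2)) + (2)·((-1)·(-1) - 4·(2)) = 4·(15) - (-1)·(-2) + (2)·(-7) = 44.
  So p(λ) = λ³ - 12λ² + 42λ - 44.
Step 2 — look for an integer root (rational root theorem: any rational root is an integer divisor of 44). Testing λ = 2:
  p(2) = 8 - 48 + 84 - 44 = 0  ✓
  Dividing out (λ - 2): p(λ) = (λ - 2)(λ² - 10λ + 22).
Step 3 — remaining eigenvalues from the quadratic λ² - 10λ + 22 = 0:
  Δ = 10² - 4·22 = 100 - 88 = 12,  λ = (10 ± √12)/2 = (10 ± 3.4641)/2 ≈ 6.7321 or 3.2679.
  Sorted: λ_1 = 6.7321,  λ_2 = 3.2679,  λ_3 = 2  (check: sum = 12 = tr ✓).

Step 4 — unit eigenvector for λ_1 ≈ 6.7321: v spans the null space of (Sigma - λ_1 I), whose rows are
  r_1 = (-2.7321, -1, 2),  r_2 = (-1, -2.7321, -1),  r_3 = (2, -1, -2.7321).
  v is orthogonal to every row, so take v ∝ r_1 × r_2 = ((-1)·(-1) - (2)·(-2.7321), (2)·(-1) - (-2.7321)·(-1), (-2.7321)·(-2.7321) - (-1)·(-1)) ≈ (6.4641, -4.7321, 6.4641).
  Let u = (6.4641, -4.7321, 6.4641).
  ||u|| = √((6.4641)² + (-4.7321)² + (6.4641)²) = √(105.9615) ≈ 10.2938,  v_1 = u/||u|| ≈ (0.628, -0.4597, 0.628) (||v_1|| = 1).

λ_1 = 6.7321,  λ_2 = 3.2679,  λ_3 = 2;  v_1 ≈ (0.628, -0.4597, 0.628)


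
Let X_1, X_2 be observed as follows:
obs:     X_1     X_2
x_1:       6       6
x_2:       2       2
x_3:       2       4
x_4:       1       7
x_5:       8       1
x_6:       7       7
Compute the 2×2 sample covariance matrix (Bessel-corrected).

Step 1 — column means:
  mean(X_1) = (6 + 2 + 2 + 1 + 8 + 7) / 6 = 26/6 = 4.3333
  mean(X_2) = (6 + 2 + 4 + 7 + 1 + 7) / 6 = 27/6 = 4.5

Step 2 — sample covariance S[i,j] = (1/(n-1)) · Σ_k (x_{k,i} - mean_i) · (x_{k,j} - mean_j), with n-1 = 5.
  S[X_1,X_1] = ((1.6667)·(1.6667) + (-2.3333)·(-2.3333) + (-2.3333)·(-2.3333) + (-3.3333)·(-3.3333) + (3.6667)·(3.6667) + (2.6667)·(2.6667)) / 5 = 45.3333/5 = 9.0667
  S[X_1,X_2] = ((1.6667)·(1.5) + (-2.3333)·(-2.5) + (-2.3333)·(-0.5) + (-3.3333)·(2.5) + (3.6667)·(-3.5) + (2.6667)·(2.5)) / 5 = -5/5 = -1
  S[X_2,X_2] = ((1.5)·(1.5) + (-2.5)·(-2.5) + (-0.5)·(-0.5) + (2.5)·(2.5) + (-3.5)·(-3.5) + (2.5)·(2.5)) / 5 = 33.5/5 = 6.7

S is symmetric (S[j,i] = S[i,j]). Assembling:

S = [[9.0667, -1],
 [-1, 6.7]]


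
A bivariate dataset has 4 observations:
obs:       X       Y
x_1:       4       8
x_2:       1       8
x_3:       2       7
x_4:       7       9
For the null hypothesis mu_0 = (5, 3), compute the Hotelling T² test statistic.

Step 1 — sample mean vector:
  mean(X) = (4 + 1 + 2 + 7) / 4 = 14/4 = 3.5
  mean(Y) = (8 + 8 + 7 + 9) / 4 = 32/4 = 8
  x̄ = (3.5, 8),  deviation x̄ - mu_0 = (3.5, 8) - (5, 3) = (-1.5, 5).

Step 2 — sample covariance matrix, S[i,j] = (1/(n-1)) · Σ_k (x_{k,i} - mean_i) · (x_{k,j} - mean_j), divisor n-1 = 3:
  S[X,X] = ((0.5)·(0.5) + (-2.5)·(-2.5) + (-1.5)·(-1.5) + (3.5)·(3.5)) / 3 = 21/3 = 7
  S[X,Y] = ((0.5)·(0) + (-2.5)·(0) + (-1.5)·(-1) + (3.5)·(1)) / 3 = 5/3 = 1.6667
  S[Y,Y] = ((0)·(0) + (0)·(0) + (-1)·(-1) + (1)·(1)) / 3 = 2/3 = 0.6667
  S = [[7, 1.6667],
 [1.6667, 0.6667]].

Step 3 — invert S. det(S) = 7·0.6667 - (1.6667)² = 1.8889.
  S^{-1} = (1/det) · [[d, -b], [-b, a]] = [[0.3529, -0.8824],
 [-0.8824, 3.7059]].

Step 4 — quadratic form (x̄ - mu_0)^T · S^{-1} · (x̄ - mu_0):
  S^{-1} · (x̄ - mu_0) = (-4.9412, 19.8529),
  (x̄ - mu_0)^T · [...] = (-1.5)·(-4.9412) + (5)·(19.8529) = 106.6765.

Step 5 — scale by n: T² = 4 · 106.6765 = 426.7059.

T² ≈ 426.7059


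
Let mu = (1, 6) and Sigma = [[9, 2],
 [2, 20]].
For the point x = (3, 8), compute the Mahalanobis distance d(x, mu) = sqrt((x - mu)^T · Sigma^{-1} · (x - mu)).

Step 1 — centre the observation: (x - mu) = (2, 2).

Step 2 — invert Sigma. det(Sigma) = 9·20 - (2)² = 176.
  Sigma^{-1} = (1/det) · [[d, -b], [-b, a]] = [[0.1136, -0.0114],
 [-0.0114, 0.0511]].

Step 3 — form the quadratic (x - mu)^T · Sigma^{-1} · (x - mu):
  Sigma^{-1} · (x - mu) = (0.2045, 0.0795).
  (x - mu)^T · [Sigma^{-1} · (x - mu)] = (2)·(0.2045) + (2)·(0.0795) = 0.5682.

Step 4 — take square root: d = √(0.5682) ≈ 0.7538.

d(x, mu) = √(0.5682) ≈ 0.7538


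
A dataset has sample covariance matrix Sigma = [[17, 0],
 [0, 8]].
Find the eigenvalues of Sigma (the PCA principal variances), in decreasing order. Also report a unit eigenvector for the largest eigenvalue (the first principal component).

Step 1 — characteristic polynomial of 2×2 Sigma:
  det(Sigma - λI) = λ² - trace · λ + det = 0.
  trace = 17 + 8 = 25, det = 17·8 - (0)² = 136.
Step 2 — discriminant:
  Δ = trace² - 4·det = 625 - 544 = 81.
Step 3 — eigenvalues:
  λ = (trace ± √Δ)/2 = (25 ± 9)/2,
  λ_1 = 17,  λ_2 = 8.

Step 4 — unit eigenvector for λ_1: Sigma is diagonal, so its eigenvectors are the coordinate axes. λ_1 = 17 is the diagonal entry on the first coordinate axis, hence
  v_1 = (1, 0) (||v_1|| = 1).

λ_1 = 17,  λ_2 = 8;  v_1 ≈ (1, 0)


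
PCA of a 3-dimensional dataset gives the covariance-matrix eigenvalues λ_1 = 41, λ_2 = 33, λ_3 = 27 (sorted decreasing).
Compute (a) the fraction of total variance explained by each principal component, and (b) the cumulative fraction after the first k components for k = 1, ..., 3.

Step 1 — total variance = trace(Sigma) = Σ λ_i = 41 + 33 + 27 = 101.

Step 2 — fraction explained by component i = λ_i / Σ λ:
  PC1: 41/101 = 0.4059
  PC2: 33/101 = 0.3267
  PC3: 27/101 = 0.2673

Step 3 — cumulative fraction after k components = (λ_1 + ... + λ_k) / Σ λ:
  k = 1: 41/101 = 0.4059
  k = 2: (41 + 33)/101 = 74/101 = 0.7327
  k = 3: (41 + 33 + 27)/101 = 101/101 = 1

Summary (fraction, with percent):

explained: PC1 0.4059 (40.59%), PC2 0.3267 (32.67%), PC3 0.2673 (26.73%);  cumulative: 0.4059, 0.7327, 1


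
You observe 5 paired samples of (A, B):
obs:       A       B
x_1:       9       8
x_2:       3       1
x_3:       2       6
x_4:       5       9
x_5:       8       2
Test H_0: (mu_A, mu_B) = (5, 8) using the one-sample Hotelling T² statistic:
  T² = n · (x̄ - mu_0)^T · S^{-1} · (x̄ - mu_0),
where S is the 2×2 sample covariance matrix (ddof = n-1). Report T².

Step 1 — sample mean vector:
  mean(A) = (9 + 3 + 2 + 5 + 8) / 5 = 27/5 = 5.4
  mean(B) = (8 + 1 + 6 + 9 + 2) / 5 = 26/5 = 5.2
  x̄ = (5.4, 5.2),  deviation x̄ - mu_0 = (5.4, 5.2) - (5, 8) = (0.4, -2.8).

Step 2 — sample covariance matrix, S[i,j] = (1/(n-1)) · Σ_k (x_{k,i} - mean_i) · (x_{k,j} - mean_j), divisor n-1 = 4:
  S[A,A] = ((3.6)·(3.6) + (-2.4)·(-2.4) + (-3.4)·(-3.4) + (-0.4)·(-0.4) + (2.6)·(2.6)) / 4 = 37.2/4 = 9.3
  S[A,B] = ((3.6)·(2.8) + (-2.4)·(-4.2) + (-3.4)·(0.8) + (-0.4)·(3.8) + (2.6)·(-3.2)) / 4 = 7.6/4 = 1.9
  S[B,B] = ((2.8)·(2.8) + (-4.2)·(-4.2) + (0.8)·(0.8) + (3.8)·(3.8) + (-3.2)·(-3.2)) / 4 = 50.8/4 = 12.7
  S = [[9.3, 1.9],
 [1.9, 12.7]].

Step 3 — invert S. det(S) = 9.3·12.7 - (1.9)² = 114.5.
  S^{-1} = (1/det) · [[d, -b], [-b, a]] = [[0.1109, -0.0166],
 [-0.0166, 0.0812]].

Step 4 — quadratic form (x̄ - mu_0)^T · S^{-1} · (x̄ - mu_0):
  S^{-1} · (x̄ - mu_0) = (0.0908, -0.2341),
  (x̄ - mu_0)^T · [...] = (0.4)·(0.0908) + (-2.8)·(-0.2341) = 0.6917.

Step 5 — scale by n: T² = 5 · 0.6917 = 3.4585.

T² ≈ 3.4585


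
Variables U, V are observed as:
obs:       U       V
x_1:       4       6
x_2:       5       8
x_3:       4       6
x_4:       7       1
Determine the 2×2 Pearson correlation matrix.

Step 1 — column means:
  mean(U) = (4 + 5 + 4 + 7) / 4 = 20/4 = 5
  mean(V) = (6 + 8 + 6 + 1) / 4 = 21/4 = 5.25

Step 2 — sample variances and covariances s[i,j] = (1/(n-1)) · Σ_k (x_{k,i} - mean_i) · (x_{k,j} - mean_j), with n-1 = 3:
  s[U,U] = ((-1)·(-1) + (0)·(0) + (-1)·(-1) + (2)·(2)) / 3 = 6/3 = 2
  s[U,V] = ((-1)·(0.75) + (0)·(2.75) + (-1)·(0.75) + (2)·(-4.25)) / 3 = -10/3 = -3.3333
  s[V,V] = ((0.75)·(0.75) + (2.75)·(2.75) + (0.75)·(0.75) + (-4.25)·(-4.25)) / 3 = 26.75/3 = 8.9167
  Sample standard deviations s_i = √(s[i,i]):
  s(U) = √(2) = 1.4142
  s(V) = √(8.9167) = 2.9861

Step 3 — r_{ij} = s_{ij} / (s_i · s_j):
  r[U,U] = 1 (diagonal).
  r[U,V] = -3.3333 / (1.4142 · 2.9861) = -3.3333 / 4.223 = -0.7893
  r[V,V] = 1 (diagonal).

R is symmetric with unit diagonal. Assembling:

R = [[1, -0.7893],
 [-0.7893, 1]]
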